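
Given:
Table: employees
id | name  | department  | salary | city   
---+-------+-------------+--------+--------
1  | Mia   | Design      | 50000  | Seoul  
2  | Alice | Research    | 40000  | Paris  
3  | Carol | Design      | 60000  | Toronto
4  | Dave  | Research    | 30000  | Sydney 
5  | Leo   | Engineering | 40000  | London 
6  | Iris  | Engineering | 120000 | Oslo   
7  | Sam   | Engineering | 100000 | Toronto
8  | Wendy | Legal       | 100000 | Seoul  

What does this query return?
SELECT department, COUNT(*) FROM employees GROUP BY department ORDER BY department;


Assigning each row to its department group:
  Mia -> Design
  Alice -> Research
  Carol -> Design
  Dave -> Research
  Leo -> Engineering
  Iris -> Engineering
  Sam -> Engineering
  Wendy -> Legal


4 groups:
Design, 2
Engineering, 3
Legal, 1
Research, 2


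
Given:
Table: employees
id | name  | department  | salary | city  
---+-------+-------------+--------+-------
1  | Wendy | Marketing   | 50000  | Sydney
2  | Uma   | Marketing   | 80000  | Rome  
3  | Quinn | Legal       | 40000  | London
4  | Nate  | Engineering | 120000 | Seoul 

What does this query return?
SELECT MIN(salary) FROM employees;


Salaries: 50000, 80000, 40000, 120000
MIN = 40000

40000


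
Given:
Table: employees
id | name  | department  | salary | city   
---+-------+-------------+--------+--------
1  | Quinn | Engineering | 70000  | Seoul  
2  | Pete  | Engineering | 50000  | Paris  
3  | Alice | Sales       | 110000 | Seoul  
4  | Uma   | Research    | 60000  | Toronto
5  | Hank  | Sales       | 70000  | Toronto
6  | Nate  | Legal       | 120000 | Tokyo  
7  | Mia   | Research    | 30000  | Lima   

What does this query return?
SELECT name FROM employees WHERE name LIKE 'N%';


LIKE 'N%' matches names starting with 'N'
Matching: 1

1 rows:
Nate


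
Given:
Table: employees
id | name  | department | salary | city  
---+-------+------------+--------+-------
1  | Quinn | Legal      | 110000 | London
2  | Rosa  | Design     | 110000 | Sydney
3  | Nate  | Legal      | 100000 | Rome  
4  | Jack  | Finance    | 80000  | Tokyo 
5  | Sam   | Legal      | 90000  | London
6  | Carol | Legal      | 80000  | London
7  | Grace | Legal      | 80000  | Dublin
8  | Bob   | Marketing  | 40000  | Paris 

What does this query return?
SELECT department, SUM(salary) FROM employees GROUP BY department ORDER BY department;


Summing salary within each department:
  Design: 110000 = 110000
  Finance: 80000 = 80000
  Legal: 110000 + 100000 + 90000 + 80000 + 80000 = 460000
  Marketing: 40000 = 40000


4 groups:
Design, 110000
Finance, 80000
Legal, 460000
Marketing, 40000


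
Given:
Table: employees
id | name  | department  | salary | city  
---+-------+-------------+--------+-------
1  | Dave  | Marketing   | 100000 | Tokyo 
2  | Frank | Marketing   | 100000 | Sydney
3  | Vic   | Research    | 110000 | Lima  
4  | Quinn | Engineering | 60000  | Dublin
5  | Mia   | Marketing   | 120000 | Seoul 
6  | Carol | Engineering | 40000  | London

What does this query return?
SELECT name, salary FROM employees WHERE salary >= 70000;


Filtering: salary >= 70000
Matching: 4 rows

4 rows:
Dave, 100000
Frank, 100000
Vic, 110000
Mia, 120000


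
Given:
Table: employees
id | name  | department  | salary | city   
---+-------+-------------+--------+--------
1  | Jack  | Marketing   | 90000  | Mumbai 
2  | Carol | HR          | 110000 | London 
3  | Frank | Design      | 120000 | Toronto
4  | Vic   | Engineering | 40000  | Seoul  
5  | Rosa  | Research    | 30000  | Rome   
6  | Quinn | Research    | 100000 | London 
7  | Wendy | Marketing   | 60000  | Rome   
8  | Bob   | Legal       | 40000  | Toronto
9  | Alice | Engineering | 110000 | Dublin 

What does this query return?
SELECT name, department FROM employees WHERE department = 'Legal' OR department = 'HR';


Filtering: department = 'Legal' OR 'HR'
Matching: 2 rows

2 rows:
Carol, HR
Bob, Legal


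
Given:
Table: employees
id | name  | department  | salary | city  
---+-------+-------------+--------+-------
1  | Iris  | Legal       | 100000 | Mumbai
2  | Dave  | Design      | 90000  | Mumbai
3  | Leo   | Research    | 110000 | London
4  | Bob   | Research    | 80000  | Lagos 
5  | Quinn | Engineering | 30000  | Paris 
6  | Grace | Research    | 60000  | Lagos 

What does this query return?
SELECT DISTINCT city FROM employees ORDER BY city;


All 'city' values (row order): Mumbai, Mumbai, London, Lagos, Paris, Lagos
Removing duplicates leaves 4 unique value(s).

4 values:
Lagos
London
Mumbai
Paris


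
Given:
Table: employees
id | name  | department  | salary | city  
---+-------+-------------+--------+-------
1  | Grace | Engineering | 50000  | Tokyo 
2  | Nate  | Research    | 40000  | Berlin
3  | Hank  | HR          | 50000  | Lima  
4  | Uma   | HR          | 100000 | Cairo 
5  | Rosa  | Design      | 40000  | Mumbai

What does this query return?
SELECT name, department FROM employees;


Projecting columns: name, department

5 rows:
Grace, Engineering
Nate, Research
Hank, HR
Uma, HR
Rosa, Design


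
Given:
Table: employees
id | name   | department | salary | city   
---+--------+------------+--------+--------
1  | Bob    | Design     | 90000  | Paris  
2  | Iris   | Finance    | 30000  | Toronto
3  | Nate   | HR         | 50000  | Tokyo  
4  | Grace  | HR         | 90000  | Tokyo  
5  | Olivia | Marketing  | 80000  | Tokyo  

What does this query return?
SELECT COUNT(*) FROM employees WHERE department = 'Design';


Counting rows where department = 'Design'
  Bob -> MATCH


1


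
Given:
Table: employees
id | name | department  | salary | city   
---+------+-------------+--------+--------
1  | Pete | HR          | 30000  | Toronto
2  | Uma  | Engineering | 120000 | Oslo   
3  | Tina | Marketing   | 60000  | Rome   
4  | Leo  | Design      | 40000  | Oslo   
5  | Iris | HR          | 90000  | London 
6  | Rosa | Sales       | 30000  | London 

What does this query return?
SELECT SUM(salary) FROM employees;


SUM(salary) = 30000 + 120000 + 60000 + 40000 + 90000 + 30000 = 370000

370000


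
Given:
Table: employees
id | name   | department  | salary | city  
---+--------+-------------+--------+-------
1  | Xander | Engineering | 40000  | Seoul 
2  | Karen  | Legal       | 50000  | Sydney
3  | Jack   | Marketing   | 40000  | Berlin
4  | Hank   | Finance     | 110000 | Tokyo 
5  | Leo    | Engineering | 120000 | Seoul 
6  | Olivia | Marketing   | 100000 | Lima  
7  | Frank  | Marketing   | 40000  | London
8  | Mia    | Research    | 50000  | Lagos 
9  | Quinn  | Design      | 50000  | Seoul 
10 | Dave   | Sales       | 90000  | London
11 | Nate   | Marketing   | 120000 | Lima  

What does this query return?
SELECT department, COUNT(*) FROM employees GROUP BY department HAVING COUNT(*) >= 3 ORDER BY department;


Groups with count >= 3:
  Marketing: 4 -> PASS
  Design: 1 -> filtered out
  Engineering: 2 -> filtered out
  Finance: 1 -> filtered out
  Legal: 1 -> filtered out
  Research: 1 -> filtered out
  Sales: 1 -> filtered out


1 groups:
Marketing, 4


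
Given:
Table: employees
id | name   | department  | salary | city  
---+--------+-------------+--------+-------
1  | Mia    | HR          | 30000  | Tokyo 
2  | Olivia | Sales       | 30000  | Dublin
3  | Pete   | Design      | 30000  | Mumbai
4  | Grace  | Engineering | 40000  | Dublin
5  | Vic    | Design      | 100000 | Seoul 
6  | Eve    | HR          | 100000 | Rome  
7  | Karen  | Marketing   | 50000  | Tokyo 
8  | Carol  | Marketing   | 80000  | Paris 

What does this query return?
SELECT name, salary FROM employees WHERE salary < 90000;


Filtering: salary < 90000
Matching: 6 rows

6 rows:
Mia, 30000
Olivia, 30000
Pete, 30000
Grace, 40000
Karen, 50000
Carol, 80000


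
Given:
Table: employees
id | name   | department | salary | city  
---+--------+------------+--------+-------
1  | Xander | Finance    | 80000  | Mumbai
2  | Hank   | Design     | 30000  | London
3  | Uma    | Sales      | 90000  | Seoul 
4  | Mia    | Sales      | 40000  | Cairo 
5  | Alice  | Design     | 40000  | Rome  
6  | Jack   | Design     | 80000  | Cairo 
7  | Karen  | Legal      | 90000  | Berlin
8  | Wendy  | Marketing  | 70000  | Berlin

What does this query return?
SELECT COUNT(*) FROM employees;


COUNT(*) counts all rows

8


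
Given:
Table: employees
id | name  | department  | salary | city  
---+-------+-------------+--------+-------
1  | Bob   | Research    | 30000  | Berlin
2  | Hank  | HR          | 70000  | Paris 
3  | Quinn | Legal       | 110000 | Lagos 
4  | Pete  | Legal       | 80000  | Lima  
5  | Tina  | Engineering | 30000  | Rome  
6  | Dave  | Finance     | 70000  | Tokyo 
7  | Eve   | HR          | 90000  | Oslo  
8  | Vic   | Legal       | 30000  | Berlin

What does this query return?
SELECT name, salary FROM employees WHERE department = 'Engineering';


Filtering: department = 'Engineering'
Matching rows: 1

1 rows:
Tina, 30000


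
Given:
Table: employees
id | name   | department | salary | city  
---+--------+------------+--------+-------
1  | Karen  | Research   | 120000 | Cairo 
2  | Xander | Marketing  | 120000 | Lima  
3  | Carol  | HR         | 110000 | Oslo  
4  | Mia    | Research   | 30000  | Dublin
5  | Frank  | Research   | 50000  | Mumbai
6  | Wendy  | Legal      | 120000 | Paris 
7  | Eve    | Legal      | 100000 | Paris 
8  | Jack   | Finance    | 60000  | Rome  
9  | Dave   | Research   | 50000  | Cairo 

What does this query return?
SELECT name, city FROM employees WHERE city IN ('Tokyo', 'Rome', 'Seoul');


Filtering: city IN ('Tokyo', 'Rome', 'Seoul')
Matching: 1 rows

1 rows:
Jack, Rome


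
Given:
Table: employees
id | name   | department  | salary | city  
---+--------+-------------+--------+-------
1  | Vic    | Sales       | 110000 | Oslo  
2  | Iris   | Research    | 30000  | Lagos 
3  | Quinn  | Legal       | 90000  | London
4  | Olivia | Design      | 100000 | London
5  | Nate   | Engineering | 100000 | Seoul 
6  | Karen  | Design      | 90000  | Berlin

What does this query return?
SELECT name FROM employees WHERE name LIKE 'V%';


LIKE 'V%' matches names starting with 'V'
Matching: 1

1 rows:
Vic


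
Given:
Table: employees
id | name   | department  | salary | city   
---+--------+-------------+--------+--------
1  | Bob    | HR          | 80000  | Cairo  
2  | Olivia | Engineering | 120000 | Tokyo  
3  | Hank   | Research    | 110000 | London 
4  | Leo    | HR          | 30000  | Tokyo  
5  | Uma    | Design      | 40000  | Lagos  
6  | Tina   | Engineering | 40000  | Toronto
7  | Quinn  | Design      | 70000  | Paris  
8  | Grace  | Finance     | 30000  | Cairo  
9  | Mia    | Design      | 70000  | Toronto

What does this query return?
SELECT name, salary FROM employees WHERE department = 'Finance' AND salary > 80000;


Filtering: department = 'Finance' AND salary > 80000
Matching: 0 rows

Empty result set (0 rows)


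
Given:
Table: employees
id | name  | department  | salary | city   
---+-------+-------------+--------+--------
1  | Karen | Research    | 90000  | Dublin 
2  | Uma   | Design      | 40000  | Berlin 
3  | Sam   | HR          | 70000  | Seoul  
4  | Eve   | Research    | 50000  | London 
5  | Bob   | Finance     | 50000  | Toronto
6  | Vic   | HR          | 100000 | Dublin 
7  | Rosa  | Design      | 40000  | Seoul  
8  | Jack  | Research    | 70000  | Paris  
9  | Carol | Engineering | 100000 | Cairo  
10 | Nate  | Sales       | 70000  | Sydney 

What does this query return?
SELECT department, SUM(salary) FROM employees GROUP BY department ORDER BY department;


Summing salary within each department:
  Design: 40000 + 40000 = 80000
  Engineering: 100000 = 100000
  Finance: 50000 = 50000
  HR: 70000 + 100000 = 170000
  Research: 90000 + 50000 + 70000 = 210000
  Sales: 70000 = 70000


6 groups:
Design, 80000
Engineering, 100000
Finance, 50000
HR, 170000
Research, 210000
Sales, 70000


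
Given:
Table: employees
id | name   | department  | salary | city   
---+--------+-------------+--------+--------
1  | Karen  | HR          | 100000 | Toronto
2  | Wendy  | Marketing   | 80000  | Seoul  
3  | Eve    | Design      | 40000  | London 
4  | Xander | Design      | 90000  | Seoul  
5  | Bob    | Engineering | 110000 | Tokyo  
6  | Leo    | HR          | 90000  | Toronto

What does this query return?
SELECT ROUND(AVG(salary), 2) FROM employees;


SUM(salary) = 510000
COUNT = 6
ROUND(AVG, 2) = ROUND(510000 / 6, 2) = 85000.0

85000.0


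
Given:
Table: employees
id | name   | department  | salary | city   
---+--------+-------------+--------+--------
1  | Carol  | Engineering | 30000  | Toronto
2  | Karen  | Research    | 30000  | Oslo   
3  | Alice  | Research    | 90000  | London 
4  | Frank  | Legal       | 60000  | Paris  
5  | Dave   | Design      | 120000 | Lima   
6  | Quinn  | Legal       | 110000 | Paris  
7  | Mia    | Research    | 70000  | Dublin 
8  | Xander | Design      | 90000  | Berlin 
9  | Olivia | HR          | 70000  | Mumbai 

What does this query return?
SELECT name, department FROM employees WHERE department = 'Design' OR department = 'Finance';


Filtering: department = 'Design' OR 'Finance'
Matching: 2 rows

2 rows:
Dave, Design
Xander, Design


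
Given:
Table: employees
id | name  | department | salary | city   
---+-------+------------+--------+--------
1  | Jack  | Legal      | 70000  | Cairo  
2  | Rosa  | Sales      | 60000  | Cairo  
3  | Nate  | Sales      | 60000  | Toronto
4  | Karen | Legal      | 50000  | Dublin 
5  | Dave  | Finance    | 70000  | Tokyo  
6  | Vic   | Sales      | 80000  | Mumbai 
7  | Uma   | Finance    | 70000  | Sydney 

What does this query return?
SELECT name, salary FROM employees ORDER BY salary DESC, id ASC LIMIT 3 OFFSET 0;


Sort by salary DESC (id ASC tiebreak), then skip 0 and take 3
Rows 1 through 3

3 rows:
Vic, 80000
Jack, 70000
Dave, 70000


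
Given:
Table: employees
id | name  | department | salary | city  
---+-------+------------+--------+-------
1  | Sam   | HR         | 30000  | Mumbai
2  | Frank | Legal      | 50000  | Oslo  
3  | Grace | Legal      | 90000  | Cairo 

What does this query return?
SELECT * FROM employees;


SELECT * returns all 3 rows with all columns

3 rows:
1, Sam, HR, 30000, Mumbai
2, Frank, Legal, 50000, Oslo
3, Grace, Legal, 90000, Cairo


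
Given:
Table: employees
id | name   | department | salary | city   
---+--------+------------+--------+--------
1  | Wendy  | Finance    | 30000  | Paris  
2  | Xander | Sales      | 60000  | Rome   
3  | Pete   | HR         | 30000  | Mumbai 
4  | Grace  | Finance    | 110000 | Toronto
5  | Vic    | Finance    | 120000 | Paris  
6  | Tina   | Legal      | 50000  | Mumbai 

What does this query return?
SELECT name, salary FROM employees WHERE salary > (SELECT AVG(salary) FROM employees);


Subquery: AVG(salary) = 66666.67
Filtering: salary > 66666.67
  Grace (110000) -> MATCH
  Vic (120000) -> MATCH


2 rows:
Grace, 110000
Vic, 120000


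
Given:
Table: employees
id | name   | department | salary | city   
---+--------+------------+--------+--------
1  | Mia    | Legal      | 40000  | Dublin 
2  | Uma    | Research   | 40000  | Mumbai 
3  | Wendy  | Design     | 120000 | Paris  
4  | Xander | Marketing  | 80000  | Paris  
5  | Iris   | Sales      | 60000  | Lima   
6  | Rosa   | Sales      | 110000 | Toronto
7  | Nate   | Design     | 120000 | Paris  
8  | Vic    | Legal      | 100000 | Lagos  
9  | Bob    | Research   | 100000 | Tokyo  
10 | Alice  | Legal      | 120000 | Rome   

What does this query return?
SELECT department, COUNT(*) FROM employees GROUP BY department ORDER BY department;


Assigning each row to its department group:
  Mia -> Legal
  Uma -> Research
  Wendy -> Design
  Xander -> Marketing
  Iris -> Sales
  Rosa -> Sales
  Nate -> Design
  Vic -> Legal
  Bob -> Research
  Alice -> Legal


5 groups:
Design, 2
Legal, 3
Marketing, 1
Research, 2
Sales, 2


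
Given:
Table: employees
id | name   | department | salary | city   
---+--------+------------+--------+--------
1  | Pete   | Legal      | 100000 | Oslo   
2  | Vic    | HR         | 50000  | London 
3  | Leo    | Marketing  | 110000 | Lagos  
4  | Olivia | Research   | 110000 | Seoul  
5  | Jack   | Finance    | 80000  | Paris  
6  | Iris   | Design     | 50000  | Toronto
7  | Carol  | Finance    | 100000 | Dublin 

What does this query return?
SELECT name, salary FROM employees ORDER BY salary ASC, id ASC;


Sorting by salary ASC, then id ASC for ties

7 rows:
Vic, 50000
Iris, 50000
Jack, 80000
Pete, 100000
Carol, 100000
Leo, 110000
Olivia, 110000


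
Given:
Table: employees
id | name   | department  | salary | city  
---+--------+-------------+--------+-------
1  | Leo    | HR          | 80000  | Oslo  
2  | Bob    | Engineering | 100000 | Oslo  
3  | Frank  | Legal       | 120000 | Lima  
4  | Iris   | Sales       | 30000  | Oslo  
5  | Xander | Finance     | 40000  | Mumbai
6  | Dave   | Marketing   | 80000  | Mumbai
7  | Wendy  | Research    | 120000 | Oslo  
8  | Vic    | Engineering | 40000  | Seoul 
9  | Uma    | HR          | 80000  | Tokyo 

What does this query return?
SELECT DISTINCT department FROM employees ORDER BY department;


All 'department' values (row order): HR, Engineering, Legal, Sales, Finance, Marketing, Research, Engineering, HR
Removing duplicates leaves 7 unique value(s).

7 values:
Engineering
Finance
HR
Legal
Marketing
Research
Sales


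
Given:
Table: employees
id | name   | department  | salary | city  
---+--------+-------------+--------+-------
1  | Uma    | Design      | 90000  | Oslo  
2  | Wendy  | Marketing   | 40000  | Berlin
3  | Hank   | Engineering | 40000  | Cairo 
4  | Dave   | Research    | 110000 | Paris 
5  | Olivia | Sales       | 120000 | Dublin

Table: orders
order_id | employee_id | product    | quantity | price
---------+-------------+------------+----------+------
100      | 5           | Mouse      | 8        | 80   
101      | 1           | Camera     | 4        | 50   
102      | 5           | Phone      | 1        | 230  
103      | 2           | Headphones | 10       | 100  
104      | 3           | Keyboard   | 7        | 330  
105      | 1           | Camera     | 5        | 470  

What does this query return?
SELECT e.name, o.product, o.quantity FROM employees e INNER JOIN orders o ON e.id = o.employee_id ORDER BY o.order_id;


Joining employees.id = orders.employee_id:
  employee Olivia (id=5) -> order Mouse
  employee Uma (id=1) -> order Camera
  employee Olivia (id=5) -> order Phone
  employee Wendy (id=2) -> order Headphones
  employee Hank (id=3) -> order Keyboard
  employee Uma (id=1) -> order Camera


6 rows:
Olivia, Mouse, 8
Uma, Camera, 4
Olivia, Phone, 1
Wendy, Headphones, 10
Hank, Keyboard, 7
Uma, Camera, 5


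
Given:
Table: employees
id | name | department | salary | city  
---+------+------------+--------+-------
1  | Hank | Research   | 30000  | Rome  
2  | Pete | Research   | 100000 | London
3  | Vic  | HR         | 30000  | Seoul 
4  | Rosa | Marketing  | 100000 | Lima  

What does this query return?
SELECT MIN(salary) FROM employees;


Salaries: 30000, 100000, 30000, 100000
MIN = 30000

30000


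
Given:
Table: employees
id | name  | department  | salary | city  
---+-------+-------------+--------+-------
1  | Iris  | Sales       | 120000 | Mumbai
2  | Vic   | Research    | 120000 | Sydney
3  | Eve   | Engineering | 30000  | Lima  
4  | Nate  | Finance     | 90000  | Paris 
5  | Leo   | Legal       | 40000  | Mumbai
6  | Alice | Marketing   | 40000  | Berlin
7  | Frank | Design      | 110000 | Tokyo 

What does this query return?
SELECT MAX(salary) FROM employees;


Salaries: 120000, 120000, 30000, 90000, 40000, 40000, 110000
MAX = 120000

120000


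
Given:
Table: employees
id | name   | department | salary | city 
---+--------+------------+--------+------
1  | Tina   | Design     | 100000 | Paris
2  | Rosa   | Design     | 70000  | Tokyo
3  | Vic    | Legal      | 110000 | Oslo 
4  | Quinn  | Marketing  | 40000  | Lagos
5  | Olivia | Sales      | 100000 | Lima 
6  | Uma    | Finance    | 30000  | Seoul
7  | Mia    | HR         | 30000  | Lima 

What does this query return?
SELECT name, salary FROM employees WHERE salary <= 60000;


Filtering: salary <= 60000
Matching: 3 rows

3 rows:
Quinn, 40000
Uma, 30000
Mia, 30000


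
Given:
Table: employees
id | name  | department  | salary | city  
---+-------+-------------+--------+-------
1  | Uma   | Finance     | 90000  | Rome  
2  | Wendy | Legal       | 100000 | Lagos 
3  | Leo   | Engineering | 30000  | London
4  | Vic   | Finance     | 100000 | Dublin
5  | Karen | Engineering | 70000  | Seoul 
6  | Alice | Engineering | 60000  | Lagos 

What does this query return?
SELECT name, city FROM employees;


Projecting columns: name, city

6 rows:
Uma, Rome
Wendy, Lagos
Leo, London
Vic, Dublin
Karen, Seoul
Alice, Lagos


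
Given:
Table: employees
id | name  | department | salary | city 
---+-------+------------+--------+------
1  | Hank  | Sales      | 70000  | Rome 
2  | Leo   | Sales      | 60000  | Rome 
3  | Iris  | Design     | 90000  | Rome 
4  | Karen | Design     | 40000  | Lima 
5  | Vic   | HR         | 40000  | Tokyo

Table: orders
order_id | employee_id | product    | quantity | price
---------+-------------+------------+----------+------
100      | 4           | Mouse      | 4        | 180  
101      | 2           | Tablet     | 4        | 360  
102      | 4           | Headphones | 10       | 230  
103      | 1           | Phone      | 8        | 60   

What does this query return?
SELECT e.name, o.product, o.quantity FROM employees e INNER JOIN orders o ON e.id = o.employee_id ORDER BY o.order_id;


Joining employees.id = orders.employee_id:
  employee Karen (id=4) -> order Mouse
  employee Leo (id=2) -> order Tablet
  employee Karen (id=4) -> order Headphones
  employee Hank (id=1) -> order Phone


4 rows:
Karen, Mouse, 4
Leo, Tablet, 4
Karen, Headphones, 10
Hank, Phone, 8


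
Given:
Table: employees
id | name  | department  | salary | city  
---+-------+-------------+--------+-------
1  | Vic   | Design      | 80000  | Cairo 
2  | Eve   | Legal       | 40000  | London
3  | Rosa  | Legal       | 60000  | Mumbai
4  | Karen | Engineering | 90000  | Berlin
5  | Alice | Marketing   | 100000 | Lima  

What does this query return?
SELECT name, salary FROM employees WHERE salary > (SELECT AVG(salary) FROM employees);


Subquery: AVG(salary) = 74000.0
Filtering: salary > 74000.0
  Vic (80000) -> MATCH
  Karen (90000) -> MATCH
  Alice (100000) -> MATCH


3 rows:
Vic, 80000
Karen, 90000
Alice, 100000


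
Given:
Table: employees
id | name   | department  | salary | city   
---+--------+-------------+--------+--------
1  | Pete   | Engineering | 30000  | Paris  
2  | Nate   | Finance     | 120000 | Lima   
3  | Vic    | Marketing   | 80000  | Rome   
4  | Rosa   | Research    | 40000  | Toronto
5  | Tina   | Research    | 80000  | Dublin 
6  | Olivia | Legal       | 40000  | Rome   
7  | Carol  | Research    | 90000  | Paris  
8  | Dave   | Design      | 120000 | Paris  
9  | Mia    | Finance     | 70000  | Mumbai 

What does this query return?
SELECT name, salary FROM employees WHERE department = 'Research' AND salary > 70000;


Filtering: department = 'Research' AND salary > 70000
Matching: 2 rows

2 rows:
Tina, 80000
Carol, 90000


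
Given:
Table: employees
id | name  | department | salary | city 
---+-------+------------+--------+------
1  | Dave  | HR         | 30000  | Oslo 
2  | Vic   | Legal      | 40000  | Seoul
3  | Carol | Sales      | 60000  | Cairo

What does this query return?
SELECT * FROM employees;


SELECT * returns all 3 rows with all columns

3 rows:
1, Dave, HR, 30000, Oslo
2, Vic, Legal, 40000, Seoul
3, Carol, Sales, 60000, Cairo


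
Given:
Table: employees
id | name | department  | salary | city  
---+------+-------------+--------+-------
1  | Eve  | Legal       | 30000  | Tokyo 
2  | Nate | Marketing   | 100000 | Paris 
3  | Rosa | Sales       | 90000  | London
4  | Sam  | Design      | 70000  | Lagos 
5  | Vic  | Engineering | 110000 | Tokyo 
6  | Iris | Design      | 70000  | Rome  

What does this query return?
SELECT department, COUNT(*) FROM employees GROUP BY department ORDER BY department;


Assigning each row to its department group:
  Eve -> Legal
  Nate -> Marketing
  Rosa -> Sales
  Sam -> Design
  Vic -> Engineering
  Iris -> Design


5 groups:
Design, 2
Engineering, 1
Legal, 1
Marketing, 1
Sales, 1


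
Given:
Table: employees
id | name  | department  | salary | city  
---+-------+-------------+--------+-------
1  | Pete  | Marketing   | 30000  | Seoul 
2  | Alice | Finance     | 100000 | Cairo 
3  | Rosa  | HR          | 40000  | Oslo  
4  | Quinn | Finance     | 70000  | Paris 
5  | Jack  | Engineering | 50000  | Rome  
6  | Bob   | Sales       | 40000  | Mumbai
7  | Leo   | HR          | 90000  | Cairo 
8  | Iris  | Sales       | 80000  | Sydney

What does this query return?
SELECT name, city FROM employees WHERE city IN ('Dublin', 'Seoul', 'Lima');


Filtering: city IN ('Dublin', 'Seoul', 'Lima')
Matching: 1 rows

1 rows:
Pete, Seoul


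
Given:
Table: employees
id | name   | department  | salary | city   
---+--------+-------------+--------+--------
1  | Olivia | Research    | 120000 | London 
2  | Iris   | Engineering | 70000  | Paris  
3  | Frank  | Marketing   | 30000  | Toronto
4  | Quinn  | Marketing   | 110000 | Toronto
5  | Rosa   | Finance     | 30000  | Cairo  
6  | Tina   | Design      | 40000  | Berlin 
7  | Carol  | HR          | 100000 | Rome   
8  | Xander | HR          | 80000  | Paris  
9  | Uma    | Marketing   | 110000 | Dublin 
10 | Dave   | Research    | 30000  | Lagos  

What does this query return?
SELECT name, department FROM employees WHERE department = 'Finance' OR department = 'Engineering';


Filtering: department = 'Finance' OR 'Engineering'
Matching: 2 rows

2 rows:
Iris, Engineering
Rosa, Finance


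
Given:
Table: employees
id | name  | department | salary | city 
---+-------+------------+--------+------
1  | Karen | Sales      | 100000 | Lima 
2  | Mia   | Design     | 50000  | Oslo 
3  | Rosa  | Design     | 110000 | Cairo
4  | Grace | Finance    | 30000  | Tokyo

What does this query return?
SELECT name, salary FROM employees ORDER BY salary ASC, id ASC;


Sorting by salary ASC, then id ASC for ties

4 rows:
Grace, 30000
Mia, 50000
Karen, 100000
Rosa, 110000


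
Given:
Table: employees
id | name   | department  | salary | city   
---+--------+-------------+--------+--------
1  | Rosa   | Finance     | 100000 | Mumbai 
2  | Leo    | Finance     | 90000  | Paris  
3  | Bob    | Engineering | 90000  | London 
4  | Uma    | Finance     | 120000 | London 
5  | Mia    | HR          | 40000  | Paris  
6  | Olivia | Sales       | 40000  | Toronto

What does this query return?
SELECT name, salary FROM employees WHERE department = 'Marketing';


Filtering: department = 'Marketing'
Matching rows: 0

Empty result set (0 rows)


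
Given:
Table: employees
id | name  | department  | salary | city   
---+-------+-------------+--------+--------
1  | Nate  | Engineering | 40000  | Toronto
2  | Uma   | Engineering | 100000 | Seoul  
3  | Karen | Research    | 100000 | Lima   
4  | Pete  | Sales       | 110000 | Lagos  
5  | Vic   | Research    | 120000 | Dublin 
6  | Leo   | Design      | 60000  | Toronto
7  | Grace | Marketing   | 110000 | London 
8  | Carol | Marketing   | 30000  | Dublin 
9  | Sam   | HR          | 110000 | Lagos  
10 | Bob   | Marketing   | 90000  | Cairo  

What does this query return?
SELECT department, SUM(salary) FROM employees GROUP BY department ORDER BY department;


Summing salary within each department:
  Design: 60000 = 60000
  Engineering: 40000 + 100000 = 140000
  HR: 110000 = 110000
  Marketing: 110000 + 30000 + 90000 = 230000
  Research: 100000 + 120000 = 220000
  Sales: 110000 = 110000


6 groups:
Design, 60000
Engineering, 140000
HR, 110000
Marketing, 230000
Research, 220000
Sales, 110000


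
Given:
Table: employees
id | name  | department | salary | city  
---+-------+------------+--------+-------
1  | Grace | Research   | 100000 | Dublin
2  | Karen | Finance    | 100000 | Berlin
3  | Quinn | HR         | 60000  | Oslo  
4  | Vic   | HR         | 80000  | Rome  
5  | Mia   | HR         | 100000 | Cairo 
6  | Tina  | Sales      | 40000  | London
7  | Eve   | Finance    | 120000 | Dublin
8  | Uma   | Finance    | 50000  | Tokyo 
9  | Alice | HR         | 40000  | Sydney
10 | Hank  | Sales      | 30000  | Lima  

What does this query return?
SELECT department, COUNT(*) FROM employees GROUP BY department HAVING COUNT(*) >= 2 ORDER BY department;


Groups with count >= 2:
  Finance: 3 -> PASS
  HR: 4 -> PASS
  Sales: 2 -> PASS
  Research: 1 -> filtered out


3 groups:
Finance, 3
HR, 4
Sales, 2


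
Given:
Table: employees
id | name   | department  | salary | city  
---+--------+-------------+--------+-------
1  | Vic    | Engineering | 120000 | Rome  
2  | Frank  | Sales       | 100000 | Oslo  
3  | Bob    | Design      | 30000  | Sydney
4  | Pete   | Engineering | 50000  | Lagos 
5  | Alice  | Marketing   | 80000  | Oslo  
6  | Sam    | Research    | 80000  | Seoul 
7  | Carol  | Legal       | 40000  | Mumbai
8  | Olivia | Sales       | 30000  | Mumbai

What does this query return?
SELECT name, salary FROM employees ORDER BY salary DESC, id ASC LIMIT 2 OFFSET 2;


Sort by salary DESC (id ASC tiebreak), then skip 2 and take 2
Rows 3 through 4

2 rows:
Alice, 80000
Sam, 80000


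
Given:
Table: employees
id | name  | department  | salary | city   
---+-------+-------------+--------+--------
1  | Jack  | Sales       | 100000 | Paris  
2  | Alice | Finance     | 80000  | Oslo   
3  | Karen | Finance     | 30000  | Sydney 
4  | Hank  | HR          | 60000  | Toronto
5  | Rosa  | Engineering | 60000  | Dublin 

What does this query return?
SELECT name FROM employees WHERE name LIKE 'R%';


LIKE 'R%' matches names starting with 'R'
Matching: 1

1 rows:
Rosa


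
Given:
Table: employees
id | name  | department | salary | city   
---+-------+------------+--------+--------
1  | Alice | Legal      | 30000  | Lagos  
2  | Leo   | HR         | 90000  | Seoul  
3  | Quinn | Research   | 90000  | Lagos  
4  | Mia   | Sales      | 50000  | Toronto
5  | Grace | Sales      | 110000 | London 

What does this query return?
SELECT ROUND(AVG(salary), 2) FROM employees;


SUM(salary) = 370000
COUNT = 5
ROUND(AVG, 2) = ROUND(370000 / 5, 2) = 74000.0

74000.0


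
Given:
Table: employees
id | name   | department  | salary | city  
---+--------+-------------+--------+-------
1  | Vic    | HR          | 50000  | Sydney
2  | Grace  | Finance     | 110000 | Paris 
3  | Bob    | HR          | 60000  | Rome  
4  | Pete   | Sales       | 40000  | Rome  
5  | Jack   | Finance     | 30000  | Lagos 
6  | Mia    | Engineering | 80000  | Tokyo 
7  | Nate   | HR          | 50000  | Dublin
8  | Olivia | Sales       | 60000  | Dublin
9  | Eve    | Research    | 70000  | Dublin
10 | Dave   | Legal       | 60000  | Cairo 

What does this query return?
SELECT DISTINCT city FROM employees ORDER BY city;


All 'city' values (row order): Sydney, Paris, Rome, Rome, Lagos, Tokyo, Dublin, Dublin, Dublin, Cairo
Removing duplicates leaves 7 unique value(s).

7 values:
Cairo
Dublin
Lagos
Paris
Rome
Sydney
Tokyo


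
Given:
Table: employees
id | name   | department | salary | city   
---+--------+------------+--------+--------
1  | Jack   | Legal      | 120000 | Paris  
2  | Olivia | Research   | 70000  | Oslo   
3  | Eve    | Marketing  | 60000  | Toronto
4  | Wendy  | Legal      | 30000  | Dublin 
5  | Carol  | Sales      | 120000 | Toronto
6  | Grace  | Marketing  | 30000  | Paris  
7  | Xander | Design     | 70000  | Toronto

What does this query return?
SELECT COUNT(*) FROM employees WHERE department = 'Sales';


Counting rows where department = 'Sales'
  Carol -> MATCH


1


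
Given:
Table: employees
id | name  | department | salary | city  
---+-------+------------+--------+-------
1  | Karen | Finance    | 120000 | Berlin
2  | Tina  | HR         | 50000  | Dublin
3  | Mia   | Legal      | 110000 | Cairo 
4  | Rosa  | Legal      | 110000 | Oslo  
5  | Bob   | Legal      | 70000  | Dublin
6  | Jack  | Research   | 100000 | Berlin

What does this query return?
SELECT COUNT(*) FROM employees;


COUNT(*) counts all rows

6


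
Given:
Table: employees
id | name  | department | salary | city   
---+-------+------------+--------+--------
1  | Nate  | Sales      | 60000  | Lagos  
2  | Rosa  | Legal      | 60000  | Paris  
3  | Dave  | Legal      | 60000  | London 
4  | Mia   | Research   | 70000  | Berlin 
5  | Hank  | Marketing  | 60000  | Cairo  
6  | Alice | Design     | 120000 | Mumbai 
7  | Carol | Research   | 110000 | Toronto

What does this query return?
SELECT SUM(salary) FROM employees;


SUM(salary) = 60000 + 60000 + 60000 + 70000 + 60000 + 120000 + 110000 = 540000

540000


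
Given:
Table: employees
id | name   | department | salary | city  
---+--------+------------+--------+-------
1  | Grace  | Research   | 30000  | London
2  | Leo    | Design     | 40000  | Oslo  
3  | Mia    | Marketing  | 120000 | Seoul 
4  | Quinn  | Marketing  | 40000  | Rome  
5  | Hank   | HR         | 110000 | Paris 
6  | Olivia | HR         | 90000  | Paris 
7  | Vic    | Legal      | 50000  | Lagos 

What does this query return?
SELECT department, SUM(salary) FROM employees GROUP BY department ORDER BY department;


Summing salary within each department:
  Design: 40000 = 40000
  HR: 110000 + 90000 = 200000
  Legal: 50000 = 50000
  Marketing: 120000 + 40000 = 160000
  Research: 30000 = 30000


5 groups:
Design, 40000
HR, 200000
Legal, 50000
Marketing, 160000
Research, 30000


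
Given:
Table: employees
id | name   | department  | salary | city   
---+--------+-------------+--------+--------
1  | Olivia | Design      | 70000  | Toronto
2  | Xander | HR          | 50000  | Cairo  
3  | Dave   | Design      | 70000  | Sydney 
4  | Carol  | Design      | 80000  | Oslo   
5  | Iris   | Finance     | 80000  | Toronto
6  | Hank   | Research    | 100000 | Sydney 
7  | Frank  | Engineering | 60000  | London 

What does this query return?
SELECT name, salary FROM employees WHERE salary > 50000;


Filtering: salary > 50000
Matching: 6 rows

6 rows:
Olivia, 70000
Dave, 70000
Carol, 80000
Iris, 80000
Hank, 100000
Frank, 60000


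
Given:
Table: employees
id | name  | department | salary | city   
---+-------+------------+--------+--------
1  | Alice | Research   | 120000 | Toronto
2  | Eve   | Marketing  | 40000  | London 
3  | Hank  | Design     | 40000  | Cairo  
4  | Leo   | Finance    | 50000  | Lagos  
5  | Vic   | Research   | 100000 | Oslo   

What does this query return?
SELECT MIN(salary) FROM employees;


Salaries: 120000, 40000, 40000, 50000, 100000
MIN = 40000

40000


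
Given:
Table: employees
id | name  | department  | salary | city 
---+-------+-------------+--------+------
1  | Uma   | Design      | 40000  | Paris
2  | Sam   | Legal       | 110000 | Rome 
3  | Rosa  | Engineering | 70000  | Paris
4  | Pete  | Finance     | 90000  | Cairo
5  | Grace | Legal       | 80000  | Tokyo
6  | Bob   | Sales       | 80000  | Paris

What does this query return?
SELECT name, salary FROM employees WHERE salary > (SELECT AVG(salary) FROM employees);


Subquery: AVG(salary) = 78333.33
Filtering: salary > 78333.33
  Sam (110000) -> MATCH
  Pete (90000) -> MATCH
  Grace (80000) -> MATCH
  Bob (80000) -> MATCH


4 rows:
Sam, 110000
Pete, 90000
Grace, 80000
Bob, 80000


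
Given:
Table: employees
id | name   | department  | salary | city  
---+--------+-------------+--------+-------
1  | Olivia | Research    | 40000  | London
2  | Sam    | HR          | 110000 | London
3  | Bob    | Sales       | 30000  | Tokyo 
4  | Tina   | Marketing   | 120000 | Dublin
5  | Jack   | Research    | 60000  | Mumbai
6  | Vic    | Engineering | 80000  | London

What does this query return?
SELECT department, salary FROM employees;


Projecting columns: department, salary

6 rows:
Research, 40000
HR, 110000
Sales, 30000
Marketing, 120000
Research, 60000
Engineering, 80000


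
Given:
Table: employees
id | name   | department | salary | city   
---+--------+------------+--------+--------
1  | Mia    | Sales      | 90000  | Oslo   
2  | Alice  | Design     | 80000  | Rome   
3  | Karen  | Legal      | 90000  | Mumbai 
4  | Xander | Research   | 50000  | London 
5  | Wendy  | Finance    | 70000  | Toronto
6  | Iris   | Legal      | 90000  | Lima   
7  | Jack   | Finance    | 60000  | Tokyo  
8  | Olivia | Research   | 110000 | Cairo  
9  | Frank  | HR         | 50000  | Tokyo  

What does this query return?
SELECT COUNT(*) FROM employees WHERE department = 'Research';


Counting rows where department = 'Research'
  Xander -> MATCH
  Olivia -> MATCH


2


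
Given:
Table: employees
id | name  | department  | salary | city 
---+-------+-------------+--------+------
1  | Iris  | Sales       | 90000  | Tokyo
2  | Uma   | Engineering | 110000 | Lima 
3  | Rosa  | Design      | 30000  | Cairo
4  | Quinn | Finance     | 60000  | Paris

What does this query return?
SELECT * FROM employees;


SELECT * returns all 4 rows with all columns

4 rows:
1, Iris, Sales, 90000, Tokyo
2, Uma, Engineering, 110000, Lima
3, Rosa, Design, 30000, Cairo
4, Quinn, Finance, 60000, Paris


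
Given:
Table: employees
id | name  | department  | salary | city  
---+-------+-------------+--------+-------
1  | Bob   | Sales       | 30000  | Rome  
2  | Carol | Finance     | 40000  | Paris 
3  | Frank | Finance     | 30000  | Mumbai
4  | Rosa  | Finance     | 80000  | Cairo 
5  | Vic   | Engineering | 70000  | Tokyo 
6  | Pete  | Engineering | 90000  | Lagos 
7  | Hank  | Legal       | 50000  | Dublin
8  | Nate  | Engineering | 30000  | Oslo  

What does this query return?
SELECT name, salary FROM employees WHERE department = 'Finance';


Filtering: department = 'Finance'
Matching rows: 3

3 rows:
Carol, 40000
Frank, 30000
Rosa, 80000


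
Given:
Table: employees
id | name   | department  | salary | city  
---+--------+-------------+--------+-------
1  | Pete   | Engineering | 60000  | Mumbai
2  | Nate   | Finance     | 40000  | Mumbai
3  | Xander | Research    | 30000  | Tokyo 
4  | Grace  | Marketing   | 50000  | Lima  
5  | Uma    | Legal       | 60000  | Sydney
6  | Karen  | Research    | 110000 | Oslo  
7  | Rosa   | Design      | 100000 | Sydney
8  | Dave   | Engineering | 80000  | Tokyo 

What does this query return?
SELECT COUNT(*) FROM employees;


COUNT(*) counts all rows

8


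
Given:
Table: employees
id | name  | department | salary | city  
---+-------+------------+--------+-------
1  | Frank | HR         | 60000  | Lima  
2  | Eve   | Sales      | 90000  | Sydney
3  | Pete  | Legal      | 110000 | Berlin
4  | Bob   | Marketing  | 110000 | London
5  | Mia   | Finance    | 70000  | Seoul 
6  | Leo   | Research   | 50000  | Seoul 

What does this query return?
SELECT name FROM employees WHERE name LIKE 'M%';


LIKE 'M%' matches names starting with 'M'
Matching: 1

1 rows:
Mia


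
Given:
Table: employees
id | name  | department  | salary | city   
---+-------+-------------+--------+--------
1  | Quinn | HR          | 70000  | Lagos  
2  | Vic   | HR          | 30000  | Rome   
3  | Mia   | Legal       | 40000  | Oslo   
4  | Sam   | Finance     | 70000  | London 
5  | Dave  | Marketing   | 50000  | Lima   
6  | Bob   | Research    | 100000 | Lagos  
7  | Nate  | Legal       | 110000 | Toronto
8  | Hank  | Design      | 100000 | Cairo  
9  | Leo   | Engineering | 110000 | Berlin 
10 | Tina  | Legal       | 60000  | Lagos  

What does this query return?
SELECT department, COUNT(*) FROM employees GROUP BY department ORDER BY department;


Assigning each row to its department group:
  Quinn -> HR
  Vic -> HR
  Mia -> Legal
  Sam -> Finance
  Dave -> Marketing
  Bob -> Research
  Nate -> Legal
  Hank -> Design
  Leo -> Engineering
  Tina -> Legal


7 groups:
Design, 1
Engineering, 1
Finance, 1
HR, 2
Legal, 3
Marketing, 1
Research, 1


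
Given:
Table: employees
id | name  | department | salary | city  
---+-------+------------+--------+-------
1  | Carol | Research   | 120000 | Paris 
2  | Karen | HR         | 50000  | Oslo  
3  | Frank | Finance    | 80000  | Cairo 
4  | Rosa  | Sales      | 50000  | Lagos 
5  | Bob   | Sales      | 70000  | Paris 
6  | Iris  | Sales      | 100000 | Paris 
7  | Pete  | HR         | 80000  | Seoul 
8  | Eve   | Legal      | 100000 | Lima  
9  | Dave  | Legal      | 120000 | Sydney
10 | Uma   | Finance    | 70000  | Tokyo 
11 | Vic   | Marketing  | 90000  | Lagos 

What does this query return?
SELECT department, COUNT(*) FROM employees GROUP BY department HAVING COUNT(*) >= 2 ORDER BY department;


Groups with count >= 2:
  Finance: 2 -> PASS
  HR: 2 -> PASS
  Legal: 2 -> PASS
  Sales: 3 -> PASS
  Marketing: 1 -> filtered out
  Research: 1 -> filtered out


4 groups:
Finance, 2
HR, 2
Legal, 2
Sales, 3
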